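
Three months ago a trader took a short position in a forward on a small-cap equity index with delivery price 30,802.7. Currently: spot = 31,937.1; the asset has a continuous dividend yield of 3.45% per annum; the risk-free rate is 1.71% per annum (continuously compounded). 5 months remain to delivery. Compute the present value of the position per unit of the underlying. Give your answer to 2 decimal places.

-897.28

Current fair forward for the remaining 5 months: F = S·e^((r − q)·T), (r − q) = 0.0171 − 0.0345 = -0.0174
F = 31937.1 · e^(-0.0174 × 5/12) = 31937.1 × 0.99277622 = 31706.3934
Value of long forward = (F − K)·e^(−rT) = (31706.3934 − 30802.7) · e^(−0.0171·5/12)
= 903.6934 × 0.99290032 = 897.28
Short position value = −(long value) = -897.28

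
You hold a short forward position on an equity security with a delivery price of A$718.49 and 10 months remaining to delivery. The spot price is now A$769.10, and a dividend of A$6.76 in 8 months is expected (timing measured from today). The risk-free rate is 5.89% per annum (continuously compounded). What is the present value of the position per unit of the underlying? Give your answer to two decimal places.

-A$78.52

PV(remaining dividends) I = 6.76·e^(−0.0589·8/12) = 6.4997
Current forward F = (S − I)·e^(rT) = (769.10 − 6.4997)·e^(0.0589·10/12) = 762.6003 × 1.050308 = 800.9652
Value (long) = (F − K)·e^(−rT) = (800.9652 − 718.49) × 0.952102 = 78.5248
Short position value = −(long value) = -A$78.52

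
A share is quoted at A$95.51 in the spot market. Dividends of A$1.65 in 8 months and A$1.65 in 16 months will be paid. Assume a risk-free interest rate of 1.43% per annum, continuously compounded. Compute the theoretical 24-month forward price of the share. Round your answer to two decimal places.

PV(dividends) I = 1.65·e^(−0.0143·8/12) + 1.65·e^(−0.0143·16/12)
I = 1.6343 + 1.6188 = 3.2531
F = (S − I)·e^(rT) = (95.51 − 3.2531) · e^(0.0143·24/12)
= 92.2569 · e^0.028600 = 92.2569 × 1.029013 = A$94.93

A$94.93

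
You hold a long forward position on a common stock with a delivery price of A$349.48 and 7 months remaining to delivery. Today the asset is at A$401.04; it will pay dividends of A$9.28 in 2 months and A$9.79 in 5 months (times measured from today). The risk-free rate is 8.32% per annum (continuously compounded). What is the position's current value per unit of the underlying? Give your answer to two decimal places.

PV(remaining dividends) I = 9.28·e^(−0.0832·2/12) + 9.79·e^(−0.0832·5/12) = 18.6086
Current forward F = (S − I)·e^(rT) = (401.04 − 18.6086)·e^(0.0832·7/12) = 382.4314 × 1.049730 = 401.4497
Value (long) = (F − K)·e^(−rT) = (401.4497 − 349.48) × 0.952626 = 49.5077
Value = A$49.51

A$49.51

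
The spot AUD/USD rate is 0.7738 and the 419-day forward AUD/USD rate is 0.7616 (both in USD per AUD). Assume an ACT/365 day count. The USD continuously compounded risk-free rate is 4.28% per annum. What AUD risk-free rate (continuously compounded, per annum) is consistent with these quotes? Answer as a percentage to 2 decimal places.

F = S·e^((r_USD − r_AUD)T) ⇒ r_AUD = r_USD − ln(F/S)/T
ln(0.7616/0.7738) = -0.015892; /(419/365) = -0.013844
r_AUD = 0.0428 + 0.013844 = 0.056644
r_AUD = 5.66%

5.66%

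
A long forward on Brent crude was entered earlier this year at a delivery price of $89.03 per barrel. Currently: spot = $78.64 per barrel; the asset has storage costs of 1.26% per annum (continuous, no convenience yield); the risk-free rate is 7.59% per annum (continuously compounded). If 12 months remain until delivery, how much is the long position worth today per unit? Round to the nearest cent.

-$2.89 per barrel

Current fair forward for the remaining 12 months: F = S·e^((r + u)·T), (r + u) = 0.0759 + 0.0126 = 0.0885
F = 78.64 · e^(0.0885 × 12/12) = 78.64 × 1.092534 = 85.9169
Value of long forward = (F − K)·e^(−rT) = (85.9169 − 89.03) · e^(−0.0759·12/12)
= -3.1131 × 0.926909 = -2.89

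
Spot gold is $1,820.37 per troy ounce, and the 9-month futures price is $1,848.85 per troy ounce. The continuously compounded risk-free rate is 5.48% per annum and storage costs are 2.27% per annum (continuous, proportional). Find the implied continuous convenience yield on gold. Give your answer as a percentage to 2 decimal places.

F = S·e^((r+u−y)T) ⇒ (r+u−y) = ln(F/S)/T
ln(1848.85/1820.37) = 0.015524; /T ⇒ 0.020699
y = r + u − ln(F/S)/T = 0.0548 + 0.0227 − 0.020699 = 0.056801
y = 5.68%

5.68%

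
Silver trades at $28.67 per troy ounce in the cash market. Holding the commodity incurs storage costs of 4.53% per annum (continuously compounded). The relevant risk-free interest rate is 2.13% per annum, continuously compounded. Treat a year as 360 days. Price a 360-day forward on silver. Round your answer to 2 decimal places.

$30.64 per troy ounce

Net carry = r + u − y = 0.0213 + 0.0453 − 0.0000 = 0.0666
F = S·e^((r+u−y)T) = 28.67 · e^(0.0666 × 360/360) = 28.67 · e^0.066600
= 28.67 × 1.068868 = $30.64 per troy ounce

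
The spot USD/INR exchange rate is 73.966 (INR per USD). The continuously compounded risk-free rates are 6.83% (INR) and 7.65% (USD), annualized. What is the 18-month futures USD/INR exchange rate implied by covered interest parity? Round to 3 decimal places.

F = S·e^((r_INR − r_USD)T) = 73.966 · e^((0.0683 − 0.0765) × 18/12)
= 73.966 · e^-0.012300 = 73.966 × 0.987775
F = 73.062 INR per USD

73.062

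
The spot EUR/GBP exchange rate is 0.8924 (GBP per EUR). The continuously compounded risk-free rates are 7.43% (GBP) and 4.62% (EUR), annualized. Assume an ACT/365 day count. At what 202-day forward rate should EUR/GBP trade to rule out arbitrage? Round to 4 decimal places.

0.9064

F = S·e^((r_GBP − r_EUR)T) = 0.8924 · e^((0.0743 − 0.0462) × 202/365)
= 0.8924 · e^0.015551 = 0.8924 × 1.015673
F = 0.9064 GBP per EUR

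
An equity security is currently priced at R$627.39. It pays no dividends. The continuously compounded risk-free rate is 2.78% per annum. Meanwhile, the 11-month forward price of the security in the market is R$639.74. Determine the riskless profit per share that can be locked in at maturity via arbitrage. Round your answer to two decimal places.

Fair forward: F* = S·e^(carry·T), with carry = r = 0.0278
F* = 627.39 · e^(0.0278 × 11/12) = 627.39 · e^0.025483 = 627.39 × 1.025810 = R$643.5829
Market R$639.74 < fair R$643.5829: forward underpriced → reverse cash-and-carry (short spot, go long the forward).
At maturity, profit = |F_mkt − F*| = |639.74 − 643.5829| = R$3.84 per share

R$3.84 per share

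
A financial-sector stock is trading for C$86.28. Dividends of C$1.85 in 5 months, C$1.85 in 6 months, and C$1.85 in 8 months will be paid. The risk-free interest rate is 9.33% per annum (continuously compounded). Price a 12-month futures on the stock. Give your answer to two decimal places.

C$88.92

PV(dividends) I = 1.85·e^(−0.0933·5/12) + 1.85·e^(−0.0933·6/12) + 1.85·e^(−0.0933·8/12)
I = 1.7795 + 1.7657 + 1.7384 = 5.2836
F = (S − I)·e^(rT) = (86.28 − 5.2836) · e^(0.0933·12/12)
= 80.9964 · e^0.093300 = 80.9964 × 1.097791 = C$88.92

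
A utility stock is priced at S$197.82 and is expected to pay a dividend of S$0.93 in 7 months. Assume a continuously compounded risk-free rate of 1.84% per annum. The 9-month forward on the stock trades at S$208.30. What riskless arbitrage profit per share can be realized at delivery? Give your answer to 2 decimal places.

S$8.66 per share

PV(dividends) I = 0.93·e^(−0.0184·7/12) = 0.9201
Fair forward F* = (S − I)·e^(rT) = (197.82 − 0.9201)·e^0.013800 = 196.8999 × 1.013896 = 199.6360
Market S$208.30 > fair 199.6360: forward overpriced → cash-and-carry (borrow at r, buy the stock and collect the dividends, short the forward).
Profit at T = |F_mkt − F*| = |208.30 − 199.6360| = S$8.66 per share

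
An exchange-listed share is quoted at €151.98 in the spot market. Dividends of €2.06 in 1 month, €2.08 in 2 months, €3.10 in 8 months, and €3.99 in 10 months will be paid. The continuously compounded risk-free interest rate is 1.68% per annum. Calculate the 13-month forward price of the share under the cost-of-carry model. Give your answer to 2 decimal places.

€143.44

PV(dividends) I = 2.06·e^(−0.0168·1/12) + 2.08·e^(−0.0168·2/12) + 3.10·e^(−0.0168·8/12) + 3.99·e^(−0.0168·10/12)
I = 2.0571 + 2.0742 + 3.0655 + 3.9345 = 11.1313
F = (S − I)·e^(rT) = (151.98 − 11.1313) · e^(0.0168·13/12)
= 140.8487 · e^0.018200 = 140.8487 × 1.018367 = €143.44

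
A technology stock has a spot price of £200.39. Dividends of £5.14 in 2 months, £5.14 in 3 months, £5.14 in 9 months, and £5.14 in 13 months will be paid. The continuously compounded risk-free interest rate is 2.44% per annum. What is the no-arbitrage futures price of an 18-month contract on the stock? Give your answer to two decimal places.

£186.82

PV(dividends) I = 5.14·e^(−0.0244·2/12) + 5.14·e^(−0.0244·3/12) + 5.14·e^(−0.0244·9/12) + 5.14·e^(−0.0244·13/12)
I = 5.1191 + 5.1087 + 5.0468 + 5.0059 = 20.2805
F = (S − I)·e^(rT) = (200.39 − 20.2805) · e^(0.0244·18/12)
= 180.1095 · e^0.036600 = 180.1095 × 1.037278 = £186.82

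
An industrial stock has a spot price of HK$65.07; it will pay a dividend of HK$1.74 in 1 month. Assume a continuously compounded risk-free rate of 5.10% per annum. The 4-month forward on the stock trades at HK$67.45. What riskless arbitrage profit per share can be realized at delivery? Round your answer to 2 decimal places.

PV(dividends) I = 1.74·e^(−0.0510·1/12) = 1.7326
Fair forward F* = (S − I)·e^(rT) = (65.07 − 1.7326)·e^0.017000 = 63.3374 × 1.017145 = 64.4233
Market HK$67.45 > fair 64.4233: forward overpriced → cash-and-carry (borrow at r, buy the stock and collect the dividends, short the forward).
Profit at T = |F_mkt − F*| = |67.45 − 64.4233| = HK$3.03 per share

HK$3.03 per share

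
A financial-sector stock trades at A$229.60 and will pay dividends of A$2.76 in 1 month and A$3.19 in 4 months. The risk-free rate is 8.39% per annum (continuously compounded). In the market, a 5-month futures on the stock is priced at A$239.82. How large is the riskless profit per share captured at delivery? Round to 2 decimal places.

A$8.10 per share

PV(dividends) I = 2.76·e^(−0.0839·1/12) + 3.19·e^(−0.0839·4/12) = 5.8428
Fair futures F* = (S − I)·e^(rT) = (229.60 − 5.8428)·e^0.034958 = 223.7572 × 1.035576 = 231.7176
Market A$239.82 > fair 231.7176: forward overpriced → cash-and-carry (borrow at r, buy the stock and collect the dividends, short the forward).
Profit at T = |F_mkt − F*| = |239.82 − 231.7176| = A$8.10 per share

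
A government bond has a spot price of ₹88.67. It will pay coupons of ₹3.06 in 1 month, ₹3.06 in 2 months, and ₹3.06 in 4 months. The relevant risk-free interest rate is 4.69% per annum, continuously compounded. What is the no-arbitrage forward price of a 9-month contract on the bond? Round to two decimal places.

₹82.42

PV(coupons) I = 3.06·e^(−0.0469·1/12) + 3.06·e^(−0.0469·2/12) + 3.06·e^(−0.0469·4/12)
I = 3.0481 + 3.0362 + 3.0125 = 9.0968
F = (S − I)·e^(rT) = (88.67 − 9.0968) · e^(0.0469·9/12)
= 79.5732 · e^0.035175 = 79.5732 × 1.035801 = ₹82.42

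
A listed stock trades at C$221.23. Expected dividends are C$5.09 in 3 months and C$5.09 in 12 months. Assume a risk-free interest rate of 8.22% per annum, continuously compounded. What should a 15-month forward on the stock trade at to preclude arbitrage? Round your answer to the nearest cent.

PV(dividends) I = 5.09·e^(−0.0822·3/12) + 5.09·e^(−0.0822·12/12)
I = 4.9865 + 4.6883 = 9.6748
F = (S − I)·e^(rT) = (221.23 − 9.6748) · e^(0.0822·15/12)
= 211.5552 · e^0.102750 = 211.5552 × 1.108214 = C$234.45

C$234.45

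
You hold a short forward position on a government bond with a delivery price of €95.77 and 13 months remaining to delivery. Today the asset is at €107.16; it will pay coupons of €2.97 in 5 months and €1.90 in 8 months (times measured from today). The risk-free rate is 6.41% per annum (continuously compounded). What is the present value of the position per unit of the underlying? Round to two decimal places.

PV(remaining coupons) I = 2.97·e^(−0.0641·5/12) + 1.90·e^(−0.0641·8/12) = 4.7122
Current forward F = (S − I)·e^(rT) = (107.16 − 4.7122)·e^(0.0641·13/12) = 102.4478 × 1.071910 = 109.8148
Value (long) = (F − K)·e^(−rT) = (109.8148 − 95.77) × 0.932915 = 13.1026
Short position value = −(long value) = -€13.10

-€13.10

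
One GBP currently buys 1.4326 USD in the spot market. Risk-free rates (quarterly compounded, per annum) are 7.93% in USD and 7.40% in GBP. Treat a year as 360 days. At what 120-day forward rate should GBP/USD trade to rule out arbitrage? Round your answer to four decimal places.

1.4351

By covered interest parity, F = S · (1+r_USD/4)^(4T) / (1+r_GBP/4)^(4T)
= 1.4326 × 1.026520 / 1.024742 = 1.4326 × 1.001735
F = 1.4351 USD per GBP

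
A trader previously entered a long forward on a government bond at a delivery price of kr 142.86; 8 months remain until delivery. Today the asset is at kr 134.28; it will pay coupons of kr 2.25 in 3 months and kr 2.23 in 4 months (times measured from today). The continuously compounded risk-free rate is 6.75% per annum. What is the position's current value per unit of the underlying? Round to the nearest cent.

-kr 6.69

PV(remaining coupons) I = 2.25·e^(−0.0675·3/12) + 2.23·e^(−0.0675·4/12) = 4.3927
Current forward F = (S − I)·e^(rT) = (134.28 − 4.3927)·e^(0.0675·8/12) = 129.8873 × 1.046028 = 135.8658
Value (long) = (F − K)·e^(−rT) = (135.8658 − 142.86) × 0.955997 = -6.6864
Value = -kr 6.69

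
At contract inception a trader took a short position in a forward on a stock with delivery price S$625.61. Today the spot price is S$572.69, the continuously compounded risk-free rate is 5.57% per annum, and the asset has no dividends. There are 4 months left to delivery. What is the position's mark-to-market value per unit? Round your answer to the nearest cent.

S$41.41

Current fair forward for the remaining 4 months: F = S·e^(r·T), r = 0.0557
F = 572.69 · e^(0.0557 × 4/12) = 572.69 × 1.018740 = 583.4222
Value of long forward = (F − K)·e^(−rT) = (583.4222 − 625.61) · e^(−0.0557·4/12)
= -42.1878 × 0.981605 = -41.41
Short position value = −(long value) = S$41.41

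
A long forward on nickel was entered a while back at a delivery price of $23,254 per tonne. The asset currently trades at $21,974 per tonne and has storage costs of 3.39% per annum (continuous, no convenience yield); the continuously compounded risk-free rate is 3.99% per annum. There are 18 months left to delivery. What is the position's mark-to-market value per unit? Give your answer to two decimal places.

$1217.20 per tonne

Current fair forward for the remaining 18 months: F = S·e^((r + u)·T), (r + u) = 0.0399 + 0.0339 = 0.0738
F = 21974 · e^(0.0738 × 18/12) = 21974 × 1.11705974 = 24546.2707
Value of long forward = (F − K)·e^(−rT) = (24546.2707 − 23254) · e^(−0.0399·18/12)
= 1292.2707 × 0.94190581 = 1217.20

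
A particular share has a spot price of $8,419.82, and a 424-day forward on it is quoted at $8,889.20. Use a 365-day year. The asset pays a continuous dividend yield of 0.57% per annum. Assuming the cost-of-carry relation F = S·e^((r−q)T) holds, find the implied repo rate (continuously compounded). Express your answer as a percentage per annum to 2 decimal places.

5.24%

From F = S·e^((r−q)T): (r − q) = ln(F/S)/T
ln(8889.20/8419.82) = ln(1.055747) = 0.054249
(r − q) = 0.054249 / (424/365) = 0.046700
r = ln(F/S)/T + q = 0.046700 + 0.0057 = 0.052400
r = 5.24%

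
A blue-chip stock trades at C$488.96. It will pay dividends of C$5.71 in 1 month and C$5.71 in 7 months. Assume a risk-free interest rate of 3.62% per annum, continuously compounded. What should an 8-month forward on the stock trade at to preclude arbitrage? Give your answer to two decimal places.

C$489.34

PV(dividends) I = 5.71·e^(−0.0362·1/12) + 5.71·e^(−0.0362·7/12)
I = 5.6928 + 5.5907 = 11.2835
F = (S − I)·e^(rT) = (488.96 − 11.2835) · e^(0.0362·8/12)
= 477.6765 · e^0.024133 = 477.6765 × 1.024427 = C$489.34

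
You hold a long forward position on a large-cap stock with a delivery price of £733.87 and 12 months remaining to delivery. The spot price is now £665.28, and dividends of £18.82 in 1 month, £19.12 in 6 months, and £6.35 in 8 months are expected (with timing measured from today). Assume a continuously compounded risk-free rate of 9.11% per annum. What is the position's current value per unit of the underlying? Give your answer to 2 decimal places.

PV(remaining dividends) I = 18.82·e^(−0.0911·1/12) + 19.12·e^(−0.0911·6/12) + 6.35·e^(−0.0911·8/12) = 42.9221
Current forward F = (S − I)·e^(rT) = (665.28 − 42.9221)·e^(0.0911·12/12) = 622.3579 × 1.095379 = 681.7178
Value (long) = (F − K)·e^(−rT) = (681.7178 − 733.87) × 0.912926 = -47.6111
Value = -£47.61

-£47.61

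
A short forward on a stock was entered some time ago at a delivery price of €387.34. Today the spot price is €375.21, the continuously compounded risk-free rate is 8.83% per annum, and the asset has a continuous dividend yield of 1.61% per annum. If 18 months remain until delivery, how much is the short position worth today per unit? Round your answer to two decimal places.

-€26.97

Current fair forward for the remaining 18 months: F = S·e^((r − q)·T), (r − q) = 0.0883 − 0.0161 = 0.0722
F = 375.21 · e^(0.0722 × 18/12) = 375.21 × 1.114382 = 418.1273
Value of long forward = (F − K)·e^(−rT) = (418.1273 − 387.34) · e^(−0.0883·18/12)
= 30.7873 × 0.875947 = 26.97
Short position value = −(long value) = -€26.97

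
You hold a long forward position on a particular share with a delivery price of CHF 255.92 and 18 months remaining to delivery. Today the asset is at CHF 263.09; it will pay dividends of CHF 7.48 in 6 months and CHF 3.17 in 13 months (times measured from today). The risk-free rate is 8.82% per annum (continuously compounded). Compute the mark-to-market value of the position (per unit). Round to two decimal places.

PV(remaining dividends) I = 7.48·e^(−0.0882·6/12) + 3.17·e^(−0.0882·13/12) = 10.0384
Current forward F = (S − I)·e^(rT) = (263.09 − 10.0384)·e^(0.0882·18/12) = 253.0516 × 1.141451 = 288.8460
Value (long) = (F − K)·e^(−rT) = (288.8460 − 255.92) × 0.876078 = 28.8457
Value = CHF 28.85

CHF 28.85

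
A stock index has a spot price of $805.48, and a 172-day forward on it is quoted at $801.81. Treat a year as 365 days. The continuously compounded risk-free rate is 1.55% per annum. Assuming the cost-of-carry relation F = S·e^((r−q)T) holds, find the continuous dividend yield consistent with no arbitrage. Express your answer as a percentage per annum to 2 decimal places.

From F = S·e^((r−q)T): (r − q) = ln(F/S)/T
ln(801.81/805.48) = ln(0.995444) = -0.004566
(r − q) = -0.004566 / (172/365) = -0.009689
q = r − ln(F/S)/T = 0.0155 + 0.009689 = 0.025189
q = 2.52%

2.52%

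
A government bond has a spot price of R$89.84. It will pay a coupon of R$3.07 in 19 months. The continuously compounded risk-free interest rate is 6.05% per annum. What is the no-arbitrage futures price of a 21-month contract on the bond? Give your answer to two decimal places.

PV(coupons) I = 3.07·e^(−0.0605·19/12)
I = 2.7896
F = (S − I)·e^(rT) = (89.84 − 2.7896) · e^(0.0605·21/12)
= 87.0504 · e^0.105875 = 87.0504 × 1.111683 = R$96.77

R$96.77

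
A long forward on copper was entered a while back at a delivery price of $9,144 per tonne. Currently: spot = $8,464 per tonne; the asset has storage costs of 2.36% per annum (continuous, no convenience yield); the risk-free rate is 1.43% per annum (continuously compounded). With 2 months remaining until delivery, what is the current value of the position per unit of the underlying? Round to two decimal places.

Current fair forward for the remaining 2 months: F = S·e^((r + u)·T), (r + u) = 0.0143 + 0.0236 = 0.0379
F = 8464 · e^(0.0379 × 2/12) = 8464 × 1.00633666 = 8517.6335
Value of long forward = (F − K)·e^(−rT) = (8517.6335 − 9144) · e^(−0.0143·2/12)
= -626.3665 × 0.99761950 = -624.88

-$624.88 per tonne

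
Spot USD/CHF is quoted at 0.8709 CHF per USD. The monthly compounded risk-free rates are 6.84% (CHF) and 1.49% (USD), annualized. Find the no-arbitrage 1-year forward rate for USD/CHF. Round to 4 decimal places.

By covered interest parity, F = S · (1+r_CHF/12)^(12T) / (1+r_USD/12)^(12T)
= 0.8709 × 1.070586 / 1.015002 = 0.8709 × 1.054762
F = 0.9186 CHF per USD

0.9186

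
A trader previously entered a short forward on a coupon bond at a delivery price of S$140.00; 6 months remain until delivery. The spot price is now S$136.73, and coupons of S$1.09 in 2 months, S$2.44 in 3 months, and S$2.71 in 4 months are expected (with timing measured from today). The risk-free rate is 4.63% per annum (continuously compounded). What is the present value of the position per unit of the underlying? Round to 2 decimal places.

S$6.23

PV(remaining coupons) I = 1.09·e^(−0.0463·2/12) + 2.44·e^(−0.0463·3/12) + 2.71·e^(−0.0463·4/12) = 6.1620
Current forward F = (S − I)·e^(rT) = (136.73 − 6.1620)·e^(0.0463·6/12) = 130.5680 × 1.023420 = 133.6259
Value (long) = (F − K)·e^(−rT) = (133.6259 − 140.00) × 0.977116 = -6.2282
Short position value = −(long value) = S$6.23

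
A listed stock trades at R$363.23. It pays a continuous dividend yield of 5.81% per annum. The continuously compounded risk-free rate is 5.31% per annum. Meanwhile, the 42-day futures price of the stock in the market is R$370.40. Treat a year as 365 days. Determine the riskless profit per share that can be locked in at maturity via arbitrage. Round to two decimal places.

Fair futures: F* = S·e^(carry·T), with carry = (r − q) = 0.0531 − 0.0581 = -0.0050
F* = 363.23 · e^(-0.0050 × 42/365) = 363.23 · e^-0.000575 = 363.23 × 0.999425 = R$363.0211
Market R$370.40 > fair R$363.0211: forward overpriced → cash-and-carry (buy spot, short the forward).
At maturity, profit = |F_mkt − F*| = |370.40 − 363.0211| = R$7.38 per share

R$7.38 per share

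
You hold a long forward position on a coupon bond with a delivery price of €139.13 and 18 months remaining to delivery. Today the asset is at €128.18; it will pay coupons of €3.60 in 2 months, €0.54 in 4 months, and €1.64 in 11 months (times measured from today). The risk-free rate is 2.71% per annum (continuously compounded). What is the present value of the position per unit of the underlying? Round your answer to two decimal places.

-€11.13

PV(remaining coupons) I = 3.60·e^(−0.0271·2/12) + 0.54·e^(−0.0271·4/12) + 1.64·e^(−0.0271·11/12) = 5.7187
Current forward F = (S − I)·e^(rT) = (128.18 − 5.7187)·e^(0.0271·18/12) = 122.4613 × 1.041488 = 127.5420
Value (long) = (F − K)·e^(−rT) = (127.5420 − 139.13) × 0.960165 = -11.1264
Value = -€11.13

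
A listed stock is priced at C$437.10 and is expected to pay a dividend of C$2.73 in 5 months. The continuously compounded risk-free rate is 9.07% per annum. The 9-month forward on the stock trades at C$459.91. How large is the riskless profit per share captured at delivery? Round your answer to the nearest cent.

C$5.14 per share

PV(dividends) I = 2.73·e^(−0.0907·5/12) = 2.6288
Fair forward F* = (S − I)·e^(rT) = (437.10 − 2.6288)·e^0.068025 = 434.4712 × 1.070392 = 465.0545
Market C$459.91 < fair 465.0545: forward underpriced → reverse cash-and-carry (short the stock, invest proceeds at r, pay the dividends, go long the forward).
Profit at T = |F_mkt − F*| = |459.91 − 465.0545| = C$5.14 per share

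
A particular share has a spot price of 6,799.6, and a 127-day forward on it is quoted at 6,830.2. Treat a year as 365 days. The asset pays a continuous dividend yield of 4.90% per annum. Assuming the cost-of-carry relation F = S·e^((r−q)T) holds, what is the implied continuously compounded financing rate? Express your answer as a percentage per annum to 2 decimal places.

6.19%

From F = S·e^((r−q)T): (r − q) = ln(F/S)/T
ln(6830.2/6799.6) = ln(1.004500) = 0.004490
(r − q) = 0.004490 / (127/365) = 0.012904
r = ln(F/S)/T + q = 0.012904 + 0.0490 = 0.061904
r = 6.19%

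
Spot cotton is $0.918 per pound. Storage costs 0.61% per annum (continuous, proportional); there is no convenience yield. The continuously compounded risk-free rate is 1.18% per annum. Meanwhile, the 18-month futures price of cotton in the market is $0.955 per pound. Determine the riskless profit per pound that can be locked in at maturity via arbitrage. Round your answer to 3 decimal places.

Fair futures: F* = S·e^(carry·T), with carry = (r + u) = 0.0118 + 0.0061 = 0.0179
F* = 0.918 · e^(0.0179 × 18/12) = 0.918 · e^0.026850 = 0.918 × 1.027214 = $0.9430
Market $0.955 > fair $0.9430: forward overpriced → cash-and-carry (buy spot, short the forward).
At maturity, profit = |F_mkt − F*| = |0.955 − 0.9430| = $0.012 per pound

$0.012 per pound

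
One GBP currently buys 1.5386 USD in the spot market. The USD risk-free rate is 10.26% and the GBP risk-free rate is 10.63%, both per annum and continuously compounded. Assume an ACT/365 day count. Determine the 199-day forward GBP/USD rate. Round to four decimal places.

F = S·e^((r_USD − r_GBP)T) = 1.5386 · e^((0.1026 − 0.1063) × 199/365)
= 1.5386 · e^-0.002017 = 1.5386 × 0.997985
F = 1.5355 USD per GBP

1.5355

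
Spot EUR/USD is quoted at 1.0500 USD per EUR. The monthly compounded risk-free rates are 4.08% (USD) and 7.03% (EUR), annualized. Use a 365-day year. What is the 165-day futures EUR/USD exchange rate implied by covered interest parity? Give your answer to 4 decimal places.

1.0362

By covered interest parity, F = S · (1+r_USD/12)^(12T) / (1+r_EUR/12)^(12T)
= 1.0500 × 1.018583 / 1.032194 = 1.0500 × 0.986814
F = 1.0362 USD per EUR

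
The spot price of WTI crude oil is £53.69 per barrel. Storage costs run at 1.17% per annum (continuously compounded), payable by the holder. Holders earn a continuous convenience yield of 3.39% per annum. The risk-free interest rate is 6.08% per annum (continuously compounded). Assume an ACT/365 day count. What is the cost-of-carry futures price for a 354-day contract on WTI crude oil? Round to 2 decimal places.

£55.74 per barrel

Net carry = r + u − y = 0.0608 + 0.0117 − 0.0339 = 0.0386
F = S·e^((r+u−y)T) = 53.69 · e^(0.0386 × 354/365) = 53.69 · e^0.037437
= 53.69 × 1.038147 = £55.74 per barrel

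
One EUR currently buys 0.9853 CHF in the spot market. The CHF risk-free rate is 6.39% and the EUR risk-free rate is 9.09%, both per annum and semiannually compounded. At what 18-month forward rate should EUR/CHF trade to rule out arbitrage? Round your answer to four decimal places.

0.9476

By covered interest parity, F = S · (1+r_CHF/2)^(2T) / (1+r_EUR/2)^(2T)
= 0.9853 × 1.098945 / 1.142641 = 0.9853 × 0.961759
F = 0.9476 CHF per EUR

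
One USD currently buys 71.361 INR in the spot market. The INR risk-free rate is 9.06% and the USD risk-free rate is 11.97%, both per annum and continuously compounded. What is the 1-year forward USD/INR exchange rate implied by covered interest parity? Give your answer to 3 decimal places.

69.314

F = S·e^((r_INR − r_USD)T) = 71.361 · e^((0.0906 − 0.1197) × 1)
= 71.361 · e^-0.029100 = 71.361 × 0.971319
F = 69.314 INR per USD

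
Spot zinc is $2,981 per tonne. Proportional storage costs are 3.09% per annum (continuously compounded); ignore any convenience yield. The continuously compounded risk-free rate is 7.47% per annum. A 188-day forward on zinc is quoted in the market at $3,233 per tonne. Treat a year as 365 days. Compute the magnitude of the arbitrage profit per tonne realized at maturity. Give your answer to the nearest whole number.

Fair forward: F* = S·e^(carry·T), with carry = (r + u) = 0.0747 + 0.0309 = 0.1056
F* = 2981 · e^(0.1056 × 188/365) = 2981 · e^0.054391 = 2981 × 1.055897 = $3147.6290
Market $3233 > fair $3147.6290: forward overpriced → cash-and-carry (buy spot, short the forward).
At maturity, profit = |F_mkt − F*| = |3233 − 3147.6290| = $85 per tonne

$85 per tonne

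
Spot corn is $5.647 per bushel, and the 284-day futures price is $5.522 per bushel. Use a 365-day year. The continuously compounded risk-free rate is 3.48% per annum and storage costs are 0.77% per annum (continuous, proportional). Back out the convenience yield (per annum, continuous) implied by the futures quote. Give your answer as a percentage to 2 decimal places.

F = S·e^((r+u−y)T) ⇒ (r+u−y) = ln(F/S)/T
ln(5.522/5.647) = -0.022384; /T ⇒ -0.028768
y = r + u − ln(F/S)/T = 0.0348 + 0.0077 + 0.028768 = 0.071268
y = 7.13%

7.13%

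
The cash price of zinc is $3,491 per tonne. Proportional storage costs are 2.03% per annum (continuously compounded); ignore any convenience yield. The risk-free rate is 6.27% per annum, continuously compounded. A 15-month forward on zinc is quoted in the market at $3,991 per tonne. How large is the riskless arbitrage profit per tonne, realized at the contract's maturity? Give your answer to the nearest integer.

Fair forward: F* = S·e^(carry·T), with carry = (r + u) = 0.0627 + 0.0203 = 0.0830
F* = 3491 · e^(0.0830 × 15/12) = 3491 · e^0.103750 = 3491 × 1.109323 = $3872.6466
Market $3991 > fair $3872.6466: forward overpriced → cash-and-carry (buy spot, short the forward).
At maturity, profit = |F_mkt − F*| = |3991 − 3872.6466| = $118 per tonne

$118 per tonne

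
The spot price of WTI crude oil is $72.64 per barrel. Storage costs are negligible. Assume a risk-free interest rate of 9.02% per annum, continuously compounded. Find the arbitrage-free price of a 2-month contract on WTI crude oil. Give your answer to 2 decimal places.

F = S·e^(rT) = 72.64 · e^(0.0902 × 2/12) = 72.64 · e^0.015033
= 72.64 × 1.015147 = $73.74 per barrel

$73.74 per barrel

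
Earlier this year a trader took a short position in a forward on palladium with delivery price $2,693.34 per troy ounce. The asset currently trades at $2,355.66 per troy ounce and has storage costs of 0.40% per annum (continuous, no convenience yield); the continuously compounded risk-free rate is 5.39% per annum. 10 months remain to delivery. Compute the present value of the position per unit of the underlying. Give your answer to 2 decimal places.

Current fair forward for the remaining 10 months: F = S·e^((r + u)·T), (r + u) = 0.0539 + 0.0040 = 0.0579
F = 2355.66 · e^(0.0579 × 10/12) = 2355.66 × 1.04943298 = 2472.1073
Value of long forward = (F − K)·e^(−rT) = (2472.1073 − 2693.34) · e^(−0.0539·10/12)
= -221.2327 × 0.95607715 = -211.52
Short position value = −(long value) = $211.52

$211.52 per troy ounce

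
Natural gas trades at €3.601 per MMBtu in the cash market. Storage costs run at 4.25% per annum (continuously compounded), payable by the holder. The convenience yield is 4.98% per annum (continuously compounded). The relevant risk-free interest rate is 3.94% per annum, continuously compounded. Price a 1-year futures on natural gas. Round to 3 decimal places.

€3.718 per MMBtu

Net carry = r + u − y = 0.0394 + 0.0425 − 0.0498 = 0.0321
F = S·e^((r+u−y)T) = 3.601 · e^(0.0321 × 1) = 3.601 · e^0.032100
= 3.601 × 1.032621 = €3.718 per MMBtu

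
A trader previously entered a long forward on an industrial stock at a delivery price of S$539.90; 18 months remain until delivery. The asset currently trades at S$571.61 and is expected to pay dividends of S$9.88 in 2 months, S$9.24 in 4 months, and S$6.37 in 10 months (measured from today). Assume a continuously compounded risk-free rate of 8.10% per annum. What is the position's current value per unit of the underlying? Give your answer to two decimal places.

S$68.78

PV(remaining dividends) I = 9.88·e^(−0.0810·2/12) + 9.24·e^(−0.0810·4/12) + 6.37·e^(−0.0810·10/12) = 24.6956
Current forward F = (S − I)·e^(rT) = (571.61 − 24.6956)·e^(0.0810·18/12) = 546.9144 × 1.129189 = 617.5697
Value (long) = (F − K)·e^(−rT) = (617.5697 − 539.90) × 0.885591 = 68.7836
Value = S$68.78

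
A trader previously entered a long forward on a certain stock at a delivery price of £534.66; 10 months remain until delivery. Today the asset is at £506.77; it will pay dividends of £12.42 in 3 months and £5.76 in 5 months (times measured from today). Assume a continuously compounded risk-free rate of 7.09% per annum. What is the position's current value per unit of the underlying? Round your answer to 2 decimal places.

PV(remaining dividends) I = 12.42·e^(−0.0709·3/12) + 5.76·e^(−0.0709·5/12) = 17.7941
Current forward F = (S − I)·e^(rT) = (506.77 − 17.7941)·e^(0.0709·10/12) = 488.9759 × 1.060864 = 518.7369
Value (long) = (F − K)·e^(−rT) = (518.7369 − 534.66) × 0.942628 = -15.0096
Value = -£15.01

-£15.01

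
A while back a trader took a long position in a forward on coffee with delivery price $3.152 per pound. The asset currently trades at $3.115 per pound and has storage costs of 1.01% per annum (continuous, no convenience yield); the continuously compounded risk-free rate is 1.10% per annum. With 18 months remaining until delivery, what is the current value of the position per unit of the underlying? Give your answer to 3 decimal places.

Current fair forward for the remaining 18 months: F = S·e^((r + u)·T), (r + u) = 0.0110 + 0.0101 = 0.0211
F = 3.115 · e^(0.0211 × 18/12) = 3.115 × 1.032156 = 3.2152
Value of long forward = (F − K)·e^(−rT) = (3.2152 − 3.152) · e^(−0.0110·18/12)
= 0.0632 × 0.983635 = 0.062

$0.062 per pound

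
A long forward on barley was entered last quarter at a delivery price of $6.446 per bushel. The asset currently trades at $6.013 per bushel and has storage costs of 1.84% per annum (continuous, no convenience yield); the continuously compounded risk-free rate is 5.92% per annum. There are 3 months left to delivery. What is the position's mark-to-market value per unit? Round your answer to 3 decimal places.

Current fair forward for the remaining 3 months: F = S·e^((r + u)·T), (r + u) = 0.0592 + 0.0184 = 0.0776
F = 6.013 · e^(0.0776 × 3/12) = 6.013 × 1.019589 = 6.1308
Value of long forward = (F − K)·e^(−rT) = (6.1308 − 6.446) · e^(−0.0592·3/12)
= -0.3152 × 0.985309 = -0.311

-$0.311 per bushel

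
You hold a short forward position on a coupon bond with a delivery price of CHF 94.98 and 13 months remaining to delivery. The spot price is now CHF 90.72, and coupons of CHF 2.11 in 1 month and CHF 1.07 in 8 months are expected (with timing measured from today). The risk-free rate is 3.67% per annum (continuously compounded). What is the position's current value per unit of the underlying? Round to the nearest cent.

PV(remaining coupons) I = 2.11·e^(−0.0367·1/12) + 1.07·e^(−0.0367·8/12) = 3.1477
Current forward F = (S − I)·e^(rT) = (90.72 − 3.1477)·e^(0.0367·13/12) = 87.5723 × 1.040559 = 91.1241
Value (long) = (F − K)·e^(−rT) = (91.1241 − 94.98) × 0.961022 = -3.7056
Short position value = −(long value) = CHF 3.71

CHF 3.71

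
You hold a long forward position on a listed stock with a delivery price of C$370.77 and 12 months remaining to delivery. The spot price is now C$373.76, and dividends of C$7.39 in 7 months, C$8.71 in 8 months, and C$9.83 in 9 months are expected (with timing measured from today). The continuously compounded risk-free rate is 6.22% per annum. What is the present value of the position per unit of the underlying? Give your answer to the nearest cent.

C$0.48

PV(remaining dividends) I = 7.39·e^(−0.0622·7/12) + 8.71·e^(−0.0622·8/12) + 9.83·e^(−0.0622·9/12) = 24.8648
Current forward F = (S − I)·e^(rT) = (373.76 − 24.8648)·e^(0.0622·12/12) = 348.8952 × 1.064175 = 371.2855
Value (long) = (F − K)·e^(−rT) = (371.2855 − 370.77) × 0.939695 = 0.4844
Value = C$0.48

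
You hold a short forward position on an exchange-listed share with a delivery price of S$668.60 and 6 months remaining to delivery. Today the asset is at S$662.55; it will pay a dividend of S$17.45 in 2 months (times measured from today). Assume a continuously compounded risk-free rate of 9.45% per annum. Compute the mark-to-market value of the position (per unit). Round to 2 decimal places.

-S$7.63

PV(remaining dividends) I = 17.45·e^(−0.0945·2/12) = 17.1773
Current forward F = (S − I)·e^(rT) = (662.55 − 17.1773)·e^(0.0945·6/12) = 645.3727 × 1.048384 = 676.5984
Value (long) = (F − K)·e^(−rT) = (676.5984 − 668.60) × 0.953849 = 7.6293
Short position value = −(long value) = -S$7.63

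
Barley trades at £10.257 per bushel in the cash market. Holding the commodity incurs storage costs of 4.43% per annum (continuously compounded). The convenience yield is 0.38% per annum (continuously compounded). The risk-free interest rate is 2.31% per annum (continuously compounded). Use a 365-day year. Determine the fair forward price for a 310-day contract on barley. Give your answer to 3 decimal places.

Net carry = r + u − y = 0.0231 + 0.0443 − 0.0038 = 0.0636
F = S·e^((r+u−y)T) = 10.257 · e^(0.0636 × 310/365) = 10.257 · e^0.054016
= 10.257 × 1.055501 = £10.826 per bushel

£10.826 per bushel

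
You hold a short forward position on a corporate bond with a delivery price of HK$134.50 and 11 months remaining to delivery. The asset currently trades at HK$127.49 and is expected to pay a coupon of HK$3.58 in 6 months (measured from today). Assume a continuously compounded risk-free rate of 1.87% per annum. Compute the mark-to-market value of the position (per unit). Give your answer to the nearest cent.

HK$8.27

PV(remaining coupons) I = 3.58·e^(−0.0187·6/12) = 3.5467
Current forward F = (S − I)·e^(rT) = (127.49 − 3.5467)·e^(0.0187·11/12) = 123.9433 × 1.017289 = 126.0862
Value (long) = (F − K)·e^(−rT) = (126.0862 − 134.50) × 0.983004 = -8.2708
Short position value = −(long value) = HK$8.27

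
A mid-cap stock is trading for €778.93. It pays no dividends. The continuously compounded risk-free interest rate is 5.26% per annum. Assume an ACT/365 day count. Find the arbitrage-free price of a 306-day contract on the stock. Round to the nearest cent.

€814.05

F = S·e^(rT) = 778.93 · e^(0.0526 × 306/365)
= 778.93 · e^0.044098 = 778.93 × 1.045085
F = €814.05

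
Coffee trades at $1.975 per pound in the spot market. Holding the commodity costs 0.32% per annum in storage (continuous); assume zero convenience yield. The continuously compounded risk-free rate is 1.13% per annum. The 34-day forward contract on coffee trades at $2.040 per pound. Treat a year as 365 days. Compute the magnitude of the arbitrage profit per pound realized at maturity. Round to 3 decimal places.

Fair forward: F* = S·e^(carry·T), with carry = (r + u) = 0.0113 + 0.0032 = 0.0145
F* = 1.975 · e^(0.0145 × 34/365) = 1.975 · e^0.001351 = 1.975 × 1.001352 = $1.9777
Market $2.040 > fair $1.9777: forward overpriced → cash-and-carry (buy spot, short the forward).
At maturity, profit = |F_mkt − F*| = |2.040 − 1.9777| = $0.062 per pound

$0.062 per pound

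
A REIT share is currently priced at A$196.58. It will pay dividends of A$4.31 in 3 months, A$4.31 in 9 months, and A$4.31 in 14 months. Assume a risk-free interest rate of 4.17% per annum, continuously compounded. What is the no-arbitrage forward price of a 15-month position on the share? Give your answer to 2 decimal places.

A$193.88

PV(dividends) I = 4.31·e^(−0.0417·3/12) + 4.31·e^(−0.0417·9/12) + 4.31·e^(−0.0417·14/12)
I = 4.2653 + 4.1773 + 4.1053 = 12.5479
F = (S − I)·e^(rT) = (196.58 − 12.5479) · e^(0.0417·15/12)
= 184.0321 · e^0.052125 = 184.0321 × 1.053507 = A$193.88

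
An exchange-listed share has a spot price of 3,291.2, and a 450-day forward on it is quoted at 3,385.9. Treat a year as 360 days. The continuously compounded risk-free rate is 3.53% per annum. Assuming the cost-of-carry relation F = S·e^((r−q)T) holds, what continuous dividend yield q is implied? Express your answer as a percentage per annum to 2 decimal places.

From F = S·e^((r−q)T): (r − q) = ln(F/S)/T
ln(3385.9/3291.2) = ln(1.028774) = 0.028368
(r − q) = 0.028368 / (450/360) = 0.022694
q = r − ln(F/S)/T = 0.0353 − 0.022694 = 0.012606
q = 1.26%

1.26%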